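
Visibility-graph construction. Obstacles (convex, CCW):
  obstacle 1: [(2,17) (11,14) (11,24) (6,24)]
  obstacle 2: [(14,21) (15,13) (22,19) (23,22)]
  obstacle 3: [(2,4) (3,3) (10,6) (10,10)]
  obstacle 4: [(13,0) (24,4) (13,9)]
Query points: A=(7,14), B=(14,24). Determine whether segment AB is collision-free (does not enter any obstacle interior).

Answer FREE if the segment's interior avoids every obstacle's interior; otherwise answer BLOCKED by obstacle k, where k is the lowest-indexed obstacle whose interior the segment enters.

Obstacle 1 [(2,17) (11,14) (11,24) (6,24)]:
  edge (2,17)–(11,14): crosses AB
  edge (11,14)–(11,24): crosses AB
  edge (11,24)–(6,24): clear
  edge (6,24)–(2,17): clear
  → BLOCKED
Obstacle 2 [(14,21) (15,13) (22,19) (23,22)]:
  edge (14,21)–(15,13): clear
  edge (15,13)–(22,19): clear
  edge (22,19)–(23,22): clear
  edge (23,22)–(14,21): clear
  midpoint (21/2,19) outside
  → clear
Obstacle 3 [(2,4) (3,3) (10,6) (10,10)]:
  edge (2,4)–(3,3): clear
  edge (3,3)–(10,6): clear
  edge (10,6)–(10,10): clear
  edge (10,10)–(2,4): clear
  midpoint (21/2,19) outside
  → clear
Obstacle 4 [(13,0) (24,4) (13,9)]:
  edge (13,0)–(24,4): clear
  edge (24,4)–(13,9): clear
  edge (13,9)–(13,0): clear
  midpoint (21/2,19) outside
  → clear

BLOCKED by obstacle 1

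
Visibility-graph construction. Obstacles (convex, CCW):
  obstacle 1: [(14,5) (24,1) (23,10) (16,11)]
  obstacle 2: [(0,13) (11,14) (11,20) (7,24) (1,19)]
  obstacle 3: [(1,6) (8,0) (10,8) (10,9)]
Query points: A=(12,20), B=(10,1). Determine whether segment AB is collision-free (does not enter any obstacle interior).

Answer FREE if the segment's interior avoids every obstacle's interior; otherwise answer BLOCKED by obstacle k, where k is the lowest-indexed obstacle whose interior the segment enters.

FREE

Obstacle 1 [(14,5) (24,1) (23,10) (16,11)]:
  edge (14,5)–(24,1): clear
  edge (24,1)–(23,10): clear
  edge (23,10)–(16,11): clear
  edge (16,11)–(14,5): clear
  midpoint (11,21/2) outside
  → clear
Obstacle 2 [(0,13) (11,14) (11,20) (7,24) (1,19)]:
  edge (0,13)–(11,14): clear
  edge (11,14)–(11,20): clear
  edge (11,20)–(7,24): clear
  edge (7,24)–(1,19): clear
  edge (1,19)–(0,13): clear
  midpoint (11,21/2) outside
  → clear
Obstacle 3 [(1,6) (8,0) (10,8) (10,9)]:
  edge (1,6)–(8,0): clear
  edge (8,0)–(10,8): clear
  edge (10,8)–(10,9): clear
  edge (10,9)–(1,6): clear
  midpoint (11,21/2) outside
  → clear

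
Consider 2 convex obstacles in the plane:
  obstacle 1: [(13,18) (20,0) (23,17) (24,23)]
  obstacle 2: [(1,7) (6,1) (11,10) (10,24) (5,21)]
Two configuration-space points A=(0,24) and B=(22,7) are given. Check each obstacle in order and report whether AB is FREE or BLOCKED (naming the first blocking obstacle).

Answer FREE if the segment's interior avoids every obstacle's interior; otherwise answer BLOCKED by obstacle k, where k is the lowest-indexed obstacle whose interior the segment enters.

Obstacle 1 [(13,18) (20,0) (23,17) (24,23)]:
  edge (13,18)–(20,0): crosses AB
  edge (20,0)–(23,17): crosses AB
  edge (23,17)–(24,23): clear
  edge (24,23)–(13,18): clear
  → BLOCKED
Obstacle 2 [(1,7) (6,1) (11,10) (10,24) (5,21)]:
  edge (1,7)–(6,1): clear
  edge (6,1)–(11,10): clear
  edge (11,10)–(10,24): crosses AB
  edge (10,24)–(5,21): clear
  edge (5,21)–(1,7): crosses AB
  → BLOCKED

BLOCKED by obstacle 1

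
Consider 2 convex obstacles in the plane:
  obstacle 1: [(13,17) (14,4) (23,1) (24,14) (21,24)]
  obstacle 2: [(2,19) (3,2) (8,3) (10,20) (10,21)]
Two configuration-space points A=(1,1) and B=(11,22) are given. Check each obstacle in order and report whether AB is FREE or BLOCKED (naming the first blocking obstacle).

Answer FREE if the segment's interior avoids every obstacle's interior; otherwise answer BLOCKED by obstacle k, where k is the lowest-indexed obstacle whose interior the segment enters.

Obstacle 1 [(13,17) (14,4) (23,1) (24,14) (21,24)]:
  edge (13,17)–(14,4): clear
  edge (14,4)–(23,1): clear
  edge (23,1)–(24,14): clear
  edge (24,14)–(21,24): clear
  edge (21,24)–(13,17): clear
  midpoint (6,23/2) outside
  → clear
Obstacle 2 [(2,19) (3,2) (8,3) (10,20) (10,21)]:
  edge (2,19)–(3,2): crosses AB
  edge (3,2)–(8,3): clear
  edge (8,3)–(10,20): crosses AB
  edge (10,20)–(10,21): clear
  edge (10,21)–(2,19): clear
  → BLOCKED

BLOCKED by obstacle 2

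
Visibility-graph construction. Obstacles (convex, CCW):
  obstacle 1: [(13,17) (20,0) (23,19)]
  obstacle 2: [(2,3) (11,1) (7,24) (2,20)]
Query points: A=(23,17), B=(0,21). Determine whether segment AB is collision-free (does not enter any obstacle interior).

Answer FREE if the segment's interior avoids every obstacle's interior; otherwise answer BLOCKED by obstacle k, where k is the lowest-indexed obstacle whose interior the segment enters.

Obstacle 1 [(13,17) (20,0) (23,19)]:
  edge (13,17)–(20,0): clear
  edge (20,0)–(23,19): crosses AB
  edge (23,19)–(13,17): crosses AB
  → BLOCKED
Obstacle 2 [(2,3) (11,1) (7,24) (2,20)]:
  edge (2,3)–(11,1): clear
  edge (11,1)–(7,24): crosses AB
  edge (7,24)–(2,20): crosses AB
  edge (2,20)–(2,3): clear
  → BLOCKED

BLOCKED by obstacle 1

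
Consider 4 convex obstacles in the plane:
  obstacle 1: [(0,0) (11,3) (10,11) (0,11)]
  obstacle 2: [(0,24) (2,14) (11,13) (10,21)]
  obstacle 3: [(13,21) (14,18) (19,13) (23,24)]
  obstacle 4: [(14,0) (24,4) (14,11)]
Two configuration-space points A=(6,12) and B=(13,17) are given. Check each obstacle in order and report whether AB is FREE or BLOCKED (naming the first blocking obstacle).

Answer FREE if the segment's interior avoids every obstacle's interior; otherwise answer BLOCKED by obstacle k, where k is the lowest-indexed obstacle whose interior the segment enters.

BLOCKED by obstacle 2

Obstacle 1 [(0,0) (11,3) (10,11) (0,11)]:
  edge (0,0)–(11,3): clear
  edge (11,3)–(10,11): clear
  edge (10,11)–(0,11): clear
  edge (0,11)–(0,0): clear
  midpoint (19/2,29/2) outside
  → clear
Obstacle 2 [(0,24) (2,14) (11,13) (10,21)]:
  edge (0,24)–(2,14): clear
  edge (2,14)–(11,13): crosses AB
  edge (11,13)–(10,21): crosses AB
  edge (10,21)–(0,24): clear
  → BLOCKED
Obstacle 3 [(13,21) (14,18) (19,13) (23,24)]:
  edge (13,21)–(14,18): clear
  edge (14,18)–(19,13): clear
  edge (19,13)–(23,24): clear
  edge (23,24)–(13,21): clear
  midpoint (19/2,29/2) outside
  → clear
Obstacle 4 [(14,0) (24,4) (14,11)]:
  edge (14,0)–(24,4): clear
  edge (24,4)–(14,11): clear
  edge (14,11)–(14,0): clear
  midpoint (19/2,29/2) outside
  → clear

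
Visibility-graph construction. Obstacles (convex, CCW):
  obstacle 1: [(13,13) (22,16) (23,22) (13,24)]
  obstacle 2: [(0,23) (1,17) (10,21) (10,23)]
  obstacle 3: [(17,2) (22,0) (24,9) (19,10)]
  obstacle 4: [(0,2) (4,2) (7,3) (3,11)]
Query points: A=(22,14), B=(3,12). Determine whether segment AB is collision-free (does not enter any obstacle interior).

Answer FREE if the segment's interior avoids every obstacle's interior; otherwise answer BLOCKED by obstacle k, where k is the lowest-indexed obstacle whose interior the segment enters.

BLOCKED by obstacle 1

Obstacle 1 [(13,13) (22,16) (23,22) (13,24)]:
  edge (13,13)–(22,16): crosses AB
  edge (22,16)–(23,22): clear
  edge (23,22)–(13,24): clear
  edge (13,24)–(13,13): crosses AB
  → BLOCKED
Obstacle 2 [(0,23) (1,17) (10,21) (10,23)]:
  edge (0,23)–(1,17): clear
  edge (1,17)–(10,21): clear
  edge (10,21)–(10,23): clear
  edge (10,23)–(0,23): clear
  midpoint (25/2,13) outside
  → clear
Obstacle 3 [(17,2) (22,0) (24,9) (19,10)]:
  edge (17,2)–(22,0): clear
  edge (22,0)–(24,9): clear
  edge (24,9)–(19,10): clear
  edge (19,10)–(17,2): clear
  midpoint (25/2,13) outside
  → clear
Obstacle 4 [(0,2) (4,2) (7,3) (3,11)]:
  edge (0,2)–(4,2): clear
  edge (4,2)–(7,3): clear
  edge (7,3)–(3,11): clear
  edge (3,11)–(0,2): clear
  midpoint (25/2,13) outside
  → clear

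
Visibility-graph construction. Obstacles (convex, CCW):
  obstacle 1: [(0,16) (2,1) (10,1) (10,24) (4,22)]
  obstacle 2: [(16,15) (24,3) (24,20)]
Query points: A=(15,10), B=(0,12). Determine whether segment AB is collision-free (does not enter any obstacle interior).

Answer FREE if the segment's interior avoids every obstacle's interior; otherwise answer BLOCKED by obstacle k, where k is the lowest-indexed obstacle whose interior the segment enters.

BLOCKED by obstacle 1

Obstacle 1 [(0,16) (2,1) (10,1) (10,24) (4,22)]:
  edge (0,16)–(2,1): crosses AB
  edge (2,1)–(10,1): clear
  edge (10,1)–(10,24): crosses AB
  edge (10,24)–(4,22): clear
  edge (4,22)–(0,16): clear
  → BLOCKED
Obstacle 2 [(16,15) (24,3) (24,20)]:
  edge (16,15)–(24,3): clear
  edge (24,3)–(24,20): clear
  edge (24,20)–(16,15): clear
  midpoint (15/2,11) outside
  → clear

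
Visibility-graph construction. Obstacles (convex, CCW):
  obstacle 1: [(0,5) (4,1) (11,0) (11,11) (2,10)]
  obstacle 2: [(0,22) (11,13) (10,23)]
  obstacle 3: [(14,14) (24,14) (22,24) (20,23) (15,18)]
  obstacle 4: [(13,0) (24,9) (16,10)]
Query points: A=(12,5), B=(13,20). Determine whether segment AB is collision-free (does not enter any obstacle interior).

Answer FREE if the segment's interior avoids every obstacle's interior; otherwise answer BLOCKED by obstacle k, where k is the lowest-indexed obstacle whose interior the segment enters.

Obstacle 1 [(0,5) (4,1) (11,0) (11,11) (2,10)]:
  edge (0,5)–(4,1): clear
  edge (4,1)–(11,0): clear
  edge (11,0)–(11,11): clear
  edge (11,11)–(2,10): clear
  edge (2,10)–(0,5): clear
  midpoint (25/2,25/2) outside
  → clear
Obstacle 2 [(0,22) (11,13) (10,23)]:
  edge (0,22)–(11,13): clear
  edge (11,13)–(10,23): clear
  edge (10,23)–(0,22): clear
  midpoint (25/2,25/2) outside
  → clear
Obstacle 3 [(14,14) (24,14) (22,24) (20,23) (15,18)]:
  edge (14,14)–(24,14): clear
  edge (24,14)–(22,24): clear
  edge (22,24)–(20,23): clear
  edge (20,23)–(15,18): clear
  edge (15,18)–(14,14): clear
  midpoint (25/2,25/2) outside
  → clear
Obstacle 4 [(13,0) (24,9) (16,10)]:
  edge (13,0)–(24,9): clear
  edge (24,9)–(16,10): clear
  edge (16,10)–(13,0): clear
  midpoint (25/2,25/2) outside
  → clear

FREE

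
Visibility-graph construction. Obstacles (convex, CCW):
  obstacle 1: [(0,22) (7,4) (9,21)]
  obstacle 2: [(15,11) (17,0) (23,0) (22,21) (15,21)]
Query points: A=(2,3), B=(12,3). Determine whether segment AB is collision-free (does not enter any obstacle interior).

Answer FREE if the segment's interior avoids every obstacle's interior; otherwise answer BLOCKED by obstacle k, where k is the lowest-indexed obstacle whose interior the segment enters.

FREE

Obstacle 1 [(0,22) (7,4) (9,21)]:
  edge (0,22)–(7,4): clear
  edge (7,4)–(9,21): clear
  edge (9,21)–(0,22): clear
  midpoint (7,3) outside
  → clear
Obstacle 2 [(15,11) (17,0) (23,0) (22,21) (15,21)]:
  edge (15,11)–(17,0): clear
  edge (17,0)–(23,0): clear
  edge (23,0)–(22,21): clear
  edge (22,21)–(15,21): clear
  edge (15,21)–(15,11): clear
  midpoint (7,3) outside
  → clear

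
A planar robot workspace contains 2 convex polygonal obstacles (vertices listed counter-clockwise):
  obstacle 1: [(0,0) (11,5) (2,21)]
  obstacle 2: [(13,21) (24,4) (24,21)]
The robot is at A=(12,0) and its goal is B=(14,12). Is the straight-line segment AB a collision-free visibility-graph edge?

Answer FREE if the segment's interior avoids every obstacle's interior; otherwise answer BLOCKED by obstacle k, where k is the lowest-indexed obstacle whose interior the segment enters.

FREE

Obstacle 1 [(0,0) (11,5) (2,21)]:
  edge (0,0)–(11,5): clear
  edge (11,5)–(2,21): clear
  edge (2,21)–(0,0): clear
  midpoint (13,6) outside
  → clear
Obstacle 2 [(13,21) (24,4) (24,21)]:
  edge (13,21)–(24,4): clear
  edge (24,4)–(24,21): clear
  edge (24,21)–(13,21): clear
  midpoint (13,6) outside
  → clear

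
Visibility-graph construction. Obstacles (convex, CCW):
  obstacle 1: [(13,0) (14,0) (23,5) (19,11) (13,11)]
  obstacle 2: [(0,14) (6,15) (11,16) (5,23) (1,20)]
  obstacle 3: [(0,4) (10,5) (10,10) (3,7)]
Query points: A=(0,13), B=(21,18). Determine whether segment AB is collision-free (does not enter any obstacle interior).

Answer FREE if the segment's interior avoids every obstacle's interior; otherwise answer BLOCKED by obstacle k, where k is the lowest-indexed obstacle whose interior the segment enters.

FREE

Obstacle 1 [(13,0) (14,0) (23,5) (19,11) (13,11)]:
  edge (13,0)–(14,0): clear
  edge (14,0)–(23,5): clear
  edge (23,5)–(19,11): clear
  edge (19,11)–(13,11): clear
  edge (13,11)–(13,0): clear
  midpoint (21/2,31/2) outside
  → clear
Obstacle 2 [(0,14) (6,15) (11,16) (5,23) (1,20)]:
  edge (0,14)–(6,15): clear
  edge (6,15)–(11,16): clear
  edge (11,16)–(5,23): clear
  edge (5,23)–(1,20): clear
  edge (1,20)–(0,14): clear
  midpoint (21/2,31/2) outside
  → clear
Obstacle 3 [(0,4) (10,5) (10,10) (3,7)]:
  edge (0,4)–(10,5): clear
  edge (10,5)–(10,10): clear
  edge (10,10)–(3,7): clear
  edge (3,7)–(0,4): clear
  midpoint (21/2,31/2) outside
  → clear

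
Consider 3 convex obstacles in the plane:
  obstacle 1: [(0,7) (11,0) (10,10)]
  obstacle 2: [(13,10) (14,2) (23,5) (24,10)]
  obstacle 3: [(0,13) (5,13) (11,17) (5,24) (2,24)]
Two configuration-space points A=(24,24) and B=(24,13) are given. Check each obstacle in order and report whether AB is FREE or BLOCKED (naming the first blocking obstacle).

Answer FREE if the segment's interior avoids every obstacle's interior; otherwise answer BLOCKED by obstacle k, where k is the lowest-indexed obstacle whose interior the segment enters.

Obstacle 1 [(0,7) (11,0) (10,10)]:
  edge (0,7)–(11,0): clear
  edge (11,0)–(10,10): clear
  edge (10,10)–(0,7): clear
  midpoint (24,37/2) outside
  → clear
Obstacle 2 [(13,10) (14,2) (23,5) (24,10)]:
  edge (13,10)–(14,2): clear
  edge (14,2)–(23,5): clear
  edge (23,5)–(24,10): clear
  edge (24,10)–(13,10): clear
  midpoint (24,37/2) outside
  → clear
Obstacle 3 [(0,13) (5,13) (11,17) (5,24) (2,24)]:
  edge (0,13)–(5,13): clear
  edge (5,13)–(11,17): clear
  edge (11,17)–(5,24): clear
  edge (5,24)–(2,24): clear
  edge (2,24)–(0,13): clear
  midpoint (24,37/2) outside
  → clear

FREE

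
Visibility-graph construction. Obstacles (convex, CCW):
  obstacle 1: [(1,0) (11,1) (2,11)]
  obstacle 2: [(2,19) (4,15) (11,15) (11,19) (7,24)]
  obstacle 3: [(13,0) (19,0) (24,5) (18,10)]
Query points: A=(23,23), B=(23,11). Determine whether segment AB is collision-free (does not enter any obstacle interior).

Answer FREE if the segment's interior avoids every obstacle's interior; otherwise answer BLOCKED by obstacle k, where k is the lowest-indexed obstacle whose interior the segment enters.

FREE

Obstacle 1 [(1,0) (11,1) (2,11)]:
  edge (1,0)–(11,1): clear
  edge (11,1)–(2,11): clear
  edge (2,11)–(1,0): clear
  midpoint (23,17) outside
  → clear
Obstacle 2 [(2,19) (4,15) (11,15) (11,19) (7,24)]:
  edge (2,19)–(4,15): clear
  edge (4,15)–(11,15): clear
  edge (11,15)–(11,19): clear
  edge (11,19)–(7,24): clear
  edge (7,24)–(2,19): clear
  midpoint (23,17) outside
  → clear
Obstacle 3 [(13,0) (19,0) (24,5) (18,10)]:
  edge (13,0)–(19,0): clear
  edge (19,0)–(24,5): clear
  edge (24,5)–(18,10): clear
  edge (18,10)–(13,0): clear
  midpoint (23,17) outside
  → clear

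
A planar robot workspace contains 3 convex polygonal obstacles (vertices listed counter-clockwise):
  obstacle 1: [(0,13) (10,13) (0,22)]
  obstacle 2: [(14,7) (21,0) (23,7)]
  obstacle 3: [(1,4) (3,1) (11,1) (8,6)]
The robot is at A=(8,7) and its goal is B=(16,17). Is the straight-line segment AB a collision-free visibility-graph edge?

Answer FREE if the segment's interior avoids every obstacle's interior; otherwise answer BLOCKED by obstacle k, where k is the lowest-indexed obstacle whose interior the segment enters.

Obstacle 1 [(0,13) (10,13) (0,22)]:
  edge (0,13)–(10,13): clear
  edge (10,13)–(0,22): clear
  edge (0,22)–(0,13): clear
  midpoint (12,12) outside
  → clear
Obstacle 2 [(14,7) (21,0) (23,7)]:
  edge (14,7)–(21,0): clear
  edge (21,0)–(23,7): clear
  edge (23,7)–(14,7): clear
  midpoint (12,12) outside
  → clear
Obstacle 3 [(1,4) (3,1) (11,1) (8,6)]:
  edge (1,4)–(3,1): clear
  edge (3,1)–(11,1): clear
  edge (11,1)–(8,6): clear
  edge (8,6)–(1,4): clear
  midpoint (12,12) outside
  → clear

FREE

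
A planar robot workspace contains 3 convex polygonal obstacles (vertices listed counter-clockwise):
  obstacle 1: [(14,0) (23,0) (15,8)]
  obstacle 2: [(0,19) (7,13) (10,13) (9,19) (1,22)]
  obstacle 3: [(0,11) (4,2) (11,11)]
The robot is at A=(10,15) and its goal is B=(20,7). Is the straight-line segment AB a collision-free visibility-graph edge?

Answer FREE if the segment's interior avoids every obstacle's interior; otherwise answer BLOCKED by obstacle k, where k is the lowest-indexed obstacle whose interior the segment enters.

Obstacle 1 [(14,0) (23,0) (15,8)]:
  edge (14,0)–(23,0): clear
  edge (23,0)–(15,8): clear
  edge (15,8)–(14,0): clear
  midpoint (15,11) outside
  → clear
Obstacle 2 [(0,19) (7,13) (10,13) (9,19) (1,22)]:
  edge (0,19)–(7,13): clear
  edge (7,13)–(10,13): clear
  edge (10,13)–(9,19): clear
  edge (9,19)–(1,22): clear
  edge (1,22)–(0,19): clear
  midpoint (15,11) outside
  → clear
Obstacle 3 [(0,11) (4,2) (11,11)]:
  edge (0,11)–(4,2): clear
  edge (4,2)–(11,11): clear
  edge (11,11)–(0,11): clear
  midpoint (15,11) outside
  → clear

FREE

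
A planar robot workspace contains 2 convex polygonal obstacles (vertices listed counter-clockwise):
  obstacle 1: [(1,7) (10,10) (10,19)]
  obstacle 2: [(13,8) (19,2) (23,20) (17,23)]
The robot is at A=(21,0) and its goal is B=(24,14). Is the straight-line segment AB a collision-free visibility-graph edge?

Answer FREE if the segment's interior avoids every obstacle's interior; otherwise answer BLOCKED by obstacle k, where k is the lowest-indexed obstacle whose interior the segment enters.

FREE

Obstacle 1 [(1,7) (10,10) (10,19)]:
  edge (1,7)–(10,10): clear
  edge (10,10)–(10,19): clear
  edge (10,19)–(1,7): clear
  midpoint (45/2,7) outside
  → clear
Obstacle 2 [(13,8) (19,2) (23,20) (17,23)]:
  edge (13,8)–(19,2): clear
  edge (19,2)–(23,20): clear
  edge (23,20)–(17,23): clear
  edge (17,23)–(13,8): clear
  midpoint (45/2,7) outside
  → clear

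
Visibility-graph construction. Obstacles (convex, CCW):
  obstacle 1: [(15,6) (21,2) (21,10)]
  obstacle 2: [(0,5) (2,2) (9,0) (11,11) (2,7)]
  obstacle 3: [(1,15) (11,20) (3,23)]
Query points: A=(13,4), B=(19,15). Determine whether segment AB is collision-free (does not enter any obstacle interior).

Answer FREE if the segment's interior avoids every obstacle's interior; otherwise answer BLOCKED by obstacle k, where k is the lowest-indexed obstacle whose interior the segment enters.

FREE

Obstacle 1 [(15,6) (21,2) (21,10)]:
  edge (15,6)–(21,2): clear
  edge (21,2)–(21,10): clear
  edge (21,10)–(15,6): clear
  midpoint (16,19/2) outside
  → clear
Obstacle 2 [(0,5) (2,2) (9,0) (11,11) (2,7)]:
  edge (0,5)–(2,2): clear
  edge (2,2)–(9,0): clear
  edge (9,0)–(11,11): clear
  edge (11,11)–(2,7): clear
  edge (2,7)–(0,5): clear
  midpoint (16,19/2) outside
  → clear
Obstacle 3 [(1,15) (11,20) (3,23)]:
  edge (1,15)–(11,20): clear
  edge (11,20)–(3,23): clear
  edge (3,23)–(1,15): clear
  midpoint (16,19/2) outside
  → clear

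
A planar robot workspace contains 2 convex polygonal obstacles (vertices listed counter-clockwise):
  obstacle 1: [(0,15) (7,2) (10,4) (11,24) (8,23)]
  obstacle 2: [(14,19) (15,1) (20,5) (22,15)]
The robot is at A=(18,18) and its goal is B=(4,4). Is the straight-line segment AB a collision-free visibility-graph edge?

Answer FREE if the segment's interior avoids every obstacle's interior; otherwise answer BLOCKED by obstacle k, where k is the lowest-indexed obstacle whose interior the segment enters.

BLOCKED by obstacle 1

Obstacle 1 [(0,15) (7,2) (10,4) (11,24) (8,23)]:
  edge (0,15)–(7,2): crosses AB
  edge (7,2)–(10,4): clear
  edge (10,4)–(11,24): crosses AB
  edge (11,24)–(8,23): clear
  edge (8,23)–(0,15): clear
  → BLOCKED
Obstacle 2 [(14,19) (15,1) (20,5) (22,15)]:
  edge (14,19)–(15,1): crosses AB
  edge (15,1)–(20,5): clear
  edge (20,5)–(22,15): clear
  edge (22,15)–(14,19): crosses AB
  → BLOCKED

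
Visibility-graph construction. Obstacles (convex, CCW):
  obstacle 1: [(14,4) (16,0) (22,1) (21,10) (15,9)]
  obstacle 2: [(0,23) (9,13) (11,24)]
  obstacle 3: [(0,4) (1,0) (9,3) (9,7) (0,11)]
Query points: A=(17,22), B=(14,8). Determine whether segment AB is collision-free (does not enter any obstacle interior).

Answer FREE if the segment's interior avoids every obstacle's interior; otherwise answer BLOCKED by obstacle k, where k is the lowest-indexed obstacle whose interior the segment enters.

FREE

Obstacle 1 [(14,4) (16,0) (22,1) (21,10) (15,9)]:
  edge (14,4)–(16,0): clear
  edge (16,0)–(22,1): clear
  edge (22,1)–(21,10): clear
  edge (21,10)–(15,9): clear
  edge (15,9)–(14,4): clear
  midpoint (31/2,15) outside
  → clear
Obstacle 2 [(0,23) (9,13) (11,24)]:
  edge (0,23)–(9,13): clear
  edge (9,13)–(11,24): clear
  edge (11,24)–(0,23): clear
  midpoint (31/2,15) outside
  → clear
Obstacle 3 [(0,4) (1,0) (9,3) (9,7) (0,11)]:
  edge (0,4)–(1,0): clear
  edge (1,0)–(9,3): clear
  edge (9,3)–(9,7): clear
  edge (9,7)–(0,11): clear
  edge (0,11)–(0,4): clear
  midpoint (31/2,15) outside
  → clear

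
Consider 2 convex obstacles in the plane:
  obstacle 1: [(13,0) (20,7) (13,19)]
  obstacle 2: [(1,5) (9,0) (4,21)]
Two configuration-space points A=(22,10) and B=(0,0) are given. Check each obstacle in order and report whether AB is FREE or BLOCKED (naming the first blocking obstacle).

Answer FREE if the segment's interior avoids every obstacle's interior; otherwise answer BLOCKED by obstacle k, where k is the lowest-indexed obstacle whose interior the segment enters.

Obstacle 1 [(13,0) (20,7) (13,19)]:
  edge (13,0)–(20,7): clear
  edge (20,7)–(13,19): crosses AB
  edge (13,19)–(13,0): crosses AB
  → BLOCKED
Obstacle 2 [(1,5) (9,0) (4,21)]:
  edge (1,5)–(9,0): crosses AB
  edge (9,0)–(4,21): crosses AB
  edge (4,21)–(1,5): clear
  → BLOCKED

BLOCKED by obstacle 1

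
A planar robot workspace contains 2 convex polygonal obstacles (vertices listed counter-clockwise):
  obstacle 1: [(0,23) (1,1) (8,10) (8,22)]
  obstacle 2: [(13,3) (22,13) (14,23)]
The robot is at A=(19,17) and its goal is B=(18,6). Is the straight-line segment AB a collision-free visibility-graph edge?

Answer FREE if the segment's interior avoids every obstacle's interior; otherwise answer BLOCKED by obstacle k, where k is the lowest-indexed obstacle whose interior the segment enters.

BLOCKED by obstacle 2

Obstacle 1 [(0,23) (1,1) (8,10) (8,22)]:
  edge (0,23)–(1,1): clear
  edge (1,1)–(8,10): clear
  edge (8,10)–(8,22): clear
  edge (8,22)–(0,23): clear
  midpoint (37/2,23/2) outside
  → clear
Obstacle 2 [(13,3) (22,13) (14,23)]:
  edge (13,3)–(22,13): crosses AB
  edge (22,13)–(14,23): crosses AB
  edge (14,23)–(13,3): clear
  → BLOCKED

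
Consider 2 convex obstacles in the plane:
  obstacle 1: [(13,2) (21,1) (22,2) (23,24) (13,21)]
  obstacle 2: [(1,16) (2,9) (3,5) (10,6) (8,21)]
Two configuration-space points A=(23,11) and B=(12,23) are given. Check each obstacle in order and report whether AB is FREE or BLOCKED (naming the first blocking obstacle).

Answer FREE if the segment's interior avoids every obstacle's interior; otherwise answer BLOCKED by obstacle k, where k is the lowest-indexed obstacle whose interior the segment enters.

BLOCKED by obstacle 1

Obstacle 1 [(13,2) (21,1) (22,2) (23,24) (13,21)]:
  edge (13,2)–(21,1): clear
  edge (21,1)–(22,2): clear
  edge (22,2)–(23,24): crosses AB
  edge (23,24)–(13,21): crosses AB
  edge (13,21)–(13,2): clear
  → BLOCKED
Obstacle 2 [(1,16) (2,9) (3,5) (10,6) (8,21)]:
  edge (1,16)–(2,9): clear
  edge (2,9)–(3,5): clear
  edge (3,5)–(10,6): clear
  edge (10,6)–(8,21): clear
  edge (8,21)–(1,16): clear
  midpoint (35/2,17) outside
  → clear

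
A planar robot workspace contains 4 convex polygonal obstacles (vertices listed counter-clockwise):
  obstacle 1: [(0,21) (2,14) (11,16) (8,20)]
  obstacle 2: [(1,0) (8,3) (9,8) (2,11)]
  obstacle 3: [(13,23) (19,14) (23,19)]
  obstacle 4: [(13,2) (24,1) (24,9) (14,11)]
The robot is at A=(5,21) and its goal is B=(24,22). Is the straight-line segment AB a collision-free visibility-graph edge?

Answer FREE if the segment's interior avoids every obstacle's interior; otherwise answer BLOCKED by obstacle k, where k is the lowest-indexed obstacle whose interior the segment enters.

Obstacle 1 [(0,21) (2,14) (11,16) (8,20)]:
  edge (0,21)–(2,14): clear
  edge (2,14)–(11,16): clear
  edge (11,16)–(8,20): clear
  edge (8,20)–(0,21): clear
  midpoint (29/2,43/2) outside
  → clear
Obstacle 2 [(1,0) (8,3) (9,8) (2,11)]:
  edge (1,0)–(8,3): clear
  edge (8,3)–(9,8): clear
  edge (9,8)–(2,11): clear
  edge (2,11)–(1,0): clear
  midpoint (29/2,43/2) outside
  → clear
Obstacle 3 [(13,23) (19,14) (23,19)]:
  edge (13,23)–(19,14): crosses AB
  edge (19,14)–(23,19): clear
  edge (23,19)–(13,23): crosses AB
  → BLOCKED
Obstacle 4 [(13,2) (24,1) (24,9) (14,11)]:
  edge (13,2)–(24,1): clear
  edge (24,1)–(24,9): clear
  edge (24,9)–(14,11): clear
  edge (14,11)–(13,2): clear
  midpoint (29/2,43/2) outside
  → clear

BLOCKED by obstacle 3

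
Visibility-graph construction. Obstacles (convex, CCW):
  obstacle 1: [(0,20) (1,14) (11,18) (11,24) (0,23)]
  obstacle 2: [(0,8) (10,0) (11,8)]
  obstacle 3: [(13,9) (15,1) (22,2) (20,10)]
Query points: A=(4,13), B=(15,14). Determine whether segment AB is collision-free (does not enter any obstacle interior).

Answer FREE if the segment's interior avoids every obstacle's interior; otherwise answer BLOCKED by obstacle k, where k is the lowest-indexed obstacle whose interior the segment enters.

FREE

Obstacle 1 [(0,20) (1,14) (11,18) (11,24) (0,23)]:
  edge (0,20)–(1,14): clear
  edge (1,14)–(11,18): clear
  edge (11,18)–(11,24): clear
  edge (11,24)–(0,23): clear
  edge (0,23)–(0,20): clear
  midpoint (19/2,27/2) outside
  → clear
Obstacle 2 [(0,8) (10,0) (11,8)]:
  edge (0,8)–(10,0): clear
  edge (10,0)–(11,8): clear
  edge (11,8)–(0,8): clear
  midpoint (19/2,27/2) outside
  → clear
Obstacle 3 [(13,9) (15,1) (22,2) (20,10)]:
  edge (13,9)–(15,1): clear
  edge (15,1)–(22,2): clear
  edge (22,2)–(20,10): clear
  edge (20,10)–(13,9): clear
  midpoint (19/2,27/2) outside
  → clear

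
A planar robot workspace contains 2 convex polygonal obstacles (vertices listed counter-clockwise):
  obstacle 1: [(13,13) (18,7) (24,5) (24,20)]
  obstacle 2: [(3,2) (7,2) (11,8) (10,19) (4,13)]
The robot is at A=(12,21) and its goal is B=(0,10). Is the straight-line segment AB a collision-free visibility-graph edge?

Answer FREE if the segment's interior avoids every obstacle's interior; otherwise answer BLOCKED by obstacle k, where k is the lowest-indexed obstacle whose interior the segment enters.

FREE

Obstacle 1 [(13,13) (18,7) (24,5) (24,20)]:
  edge (13,13)–(18,7): clear
  edge (18,7)–(24,5): clear
  edge (24,5)–(24,20): clear
  edge (24,20)–(13,13): clear
  midpoint (6,31/2) outside
  → clear
Obstacle 2 [(3,2) (7,2) (11,8) (10,19) (4,13)]:
  edge (3,2)–(7,2): clear
  edge (7,2)–(11,8): clear
  edge (11,8)–(10,19): clear
  edge (10,19)–(4,13): clear
  edge (4,13)–(3,2): clear
  midpoint (6,31/2) outside
  → clear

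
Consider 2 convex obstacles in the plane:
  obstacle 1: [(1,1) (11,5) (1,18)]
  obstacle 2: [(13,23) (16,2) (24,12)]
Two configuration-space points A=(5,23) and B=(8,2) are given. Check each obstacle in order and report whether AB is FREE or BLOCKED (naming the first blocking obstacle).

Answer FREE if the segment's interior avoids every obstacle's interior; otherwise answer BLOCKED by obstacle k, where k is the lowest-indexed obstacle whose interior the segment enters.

BLOCKED by obstacle 1

Obstacle 1 [(1,1) (11,5) (1,18)]:
  edge (1,1)–(11,5): crosses AB
  edge (11,5)–(1,18): crosses AB
  edge (1,18)–(1,1): clear
  → BLOCKED
Obstacle 2 [(13,23) (16,2) (24,12)]:
  edge (13,23)–(16,2): clear
  edge (16,2)–(24,12): clear
  edge (24,12)–(13,23): clear
  midpoint (13/2,25/2) outside
  → clear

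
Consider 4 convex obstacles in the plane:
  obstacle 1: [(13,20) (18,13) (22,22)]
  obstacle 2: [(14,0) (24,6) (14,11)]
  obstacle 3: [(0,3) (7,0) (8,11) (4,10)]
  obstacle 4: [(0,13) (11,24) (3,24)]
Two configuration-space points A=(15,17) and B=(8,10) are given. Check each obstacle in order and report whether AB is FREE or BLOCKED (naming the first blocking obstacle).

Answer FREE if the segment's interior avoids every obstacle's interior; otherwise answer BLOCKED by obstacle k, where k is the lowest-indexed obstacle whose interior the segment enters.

Obstacle 1 [(13,20) (18,13) (22,22)]:
  edge (13,20)–(18,13): clear
  edge (18,13)–(22,22): clear
  edge (22,22)–(13,20): clear
  midpoint (23/2,27/2) outside
  → clear
Obstacle 2 [(14,0) (24,6) (14,11)]:
  edge (14,0)–(24,6): clear
  edge (24,6)–(14,11): clear
  edge (14,11)–(14,0): clear
  midpoint (23/2,27/2) outside
  → clear
Obstacle 3 [(0,3) (7,0) (8,11) (4,10)]:
  edge (0,3)–(7,0): clear
  edge (7,0)–(8,11): clear
  edge (8,11)–(4,10): clear
  edge (4,10)–(0,3): clear
  midpoint (23/2,27/2) outside
  → clear
Obstacle 4 [(0,13) (11,24) (3,24)]:
  edge (0,13)–(11,24): clear
  edge (11,24)–(3,24): clear
  edge (3,24)–(0,13): clear
  midpoint (23/2,27/2) outside
  → clear

FREE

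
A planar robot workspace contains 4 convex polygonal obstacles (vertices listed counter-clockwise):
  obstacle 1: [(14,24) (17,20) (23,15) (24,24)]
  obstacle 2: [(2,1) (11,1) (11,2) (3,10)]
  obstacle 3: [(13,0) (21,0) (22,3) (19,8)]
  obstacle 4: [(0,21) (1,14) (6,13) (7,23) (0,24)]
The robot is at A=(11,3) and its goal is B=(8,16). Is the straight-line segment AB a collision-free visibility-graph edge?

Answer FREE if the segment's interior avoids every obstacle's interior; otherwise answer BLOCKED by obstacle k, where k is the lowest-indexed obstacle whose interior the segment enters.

Obstacle 1 [(14,24) (17,20) (23,15) (24,24)]:
  edge (14,24)–(17,20): clear
  edge (17,20)–(23,15): clear
  edge (23,15)–(24,24): clear
  edge (24,24)–(14,24): clear
  midpoint (19/2,19/2) outside
  → clear
Obstacle 2 [(2,1) (11,1) (11,2) (3,10)]:
  edge (2,1)–(11,1): clear
  edge (11,1)–(11,2): clear
  edge (11,2)–(3,10): clear
  edge (3,10)–(2,1): clear
  midpoint (19/2,19/2) outside
  → clear
Obstacle 3 [(13,0) (21,0) (22,3) (19,8)]:
  edge (13,0)–(21,0): clear
  edge (21,0)–(22,3): clear
  edge (22,3)–(19,8): clear
  edge (19,8)–(13,0): clear
  midpoint (19/2,19/2) outside
  → clear
Obstacle 4 [(0,21) (1,14) (6,13) (7,23) (0,24)]:
  edge (0,21)–(1,14): clear
  edge (1,14)–(6,13): clear
  edge (6,13)–(7,23): clear
  edge (7,23)–(0,24): clear
  edge (0,24)–(0,21): clear
  midpoint (19/2,19/2) outside
  → clear

FREE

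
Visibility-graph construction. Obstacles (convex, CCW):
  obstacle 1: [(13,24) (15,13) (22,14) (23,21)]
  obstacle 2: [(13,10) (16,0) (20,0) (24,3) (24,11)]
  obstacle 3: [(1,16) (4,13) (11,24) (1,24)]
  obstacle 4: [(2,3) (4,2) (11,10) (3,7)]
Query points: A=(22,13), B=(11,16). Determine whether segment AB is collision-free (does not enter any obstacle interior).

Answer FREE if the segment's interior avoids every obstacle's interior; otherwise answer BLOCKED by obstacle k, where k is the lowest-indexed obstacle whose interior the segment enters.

Obstacle 1 [(13,24) (15,13) (22,14) (23,21)]:
  edge (13,24)–(15,13): crosses AB
  edge (15,13)–(22,14): crosses AB
  edge (22,14)–(23,21): clear
  edge (23,21)–(13,24): clear
  → BLOCKED
Obstacle 2 [(13,10) (16,0) (20,0) (24,3) (24,11)]:
  edge (13,10)–(16,0): clear
  edge (16,0)–(20,0): clear
  edge (20,0)–(24,3): clear
  edge (24,3)–(24,11): clear
  edge (24,11)–(13,10): clear
  midpoint (33/2,29/2) outside
  → clear
Obstacle 3 [(1,16) (4,13) (11,24) (1,24)]:
  edge (1,16)–(4,13): clear
  edge (4,13)–(11,24): clear
  edge (11,24)–(1,24): clear
  edge (1,24)–(1,16): clear
  midpoint (33/2,29/2) outside
  → clear
Obstacle 4 [(2,3) (4,2) (11,10) (3,7)]:
  edge (2,3)–(4,2): clear
  edge (4,2)–(11,10): clear
  edge (11,10)–(3,7): clear
  edge (3,7)–(2,3): clear
  midpoint (33/2,29/2) outside
  → clear

BLOCKED by obstacle 1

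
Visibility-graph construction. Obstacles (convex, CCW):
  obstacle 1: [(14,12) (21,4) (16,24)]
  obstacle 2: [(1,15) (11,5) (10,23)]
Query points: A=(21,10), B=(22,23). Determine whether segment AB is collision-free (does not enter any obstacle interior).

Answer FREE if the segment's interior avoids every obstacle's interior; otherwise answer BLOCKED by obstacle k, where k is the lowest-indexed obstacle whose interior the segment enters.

FREE

Obstacle 1 [(14,12) (21,4) (16,24)]:
  edge (14,12)–(21,4): clear
  edge (21,4)–(16,24): clear
  edge (16,24)–(14,12): clear
  midpoint (43/2,33/2) outside
  → clear
Obstacle 2 [(1,15) (11,5) (10,23)]:
  edge (1,15)–(11,5): clear
  edge (11,5)–(10,23): clear
  edge (10,23)–(1,15): clear
  midpoint (43/2,33/2) outside
  → clear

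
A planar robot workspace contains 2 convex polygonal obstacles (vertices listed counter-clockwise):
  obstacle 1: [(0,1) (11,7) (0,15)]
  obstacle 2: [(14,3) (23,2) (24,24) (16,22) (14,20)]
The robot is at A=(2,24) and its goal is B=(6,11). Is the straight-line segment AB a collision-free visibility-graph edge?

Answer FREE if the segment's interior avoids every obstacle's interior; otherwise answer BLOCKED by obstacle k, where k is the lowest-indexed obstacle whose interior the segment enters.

Obstacle 1 [(0,1) (11,7) (0,15)]:
  edge (0,1)–(11,7): clear
  edge (11,7)–(0,15): clear
  edge (0,15)–(0,1): clear
  midpoint (4,35/2) outside
  → clear
Obstacle 2 [(14,3) (23,2) (24,24) (16,22) (14,20)]:
  edge (14,3)–(23,2): clear
  edge (23,2)–(24,24): clear
  edge (24,24)–(16,22): clear
  edge (16,22)–(14,20): clear
  edge (14,20)–(14,3): clear
  midpoint (4,35/2) outside
  → clear

FREE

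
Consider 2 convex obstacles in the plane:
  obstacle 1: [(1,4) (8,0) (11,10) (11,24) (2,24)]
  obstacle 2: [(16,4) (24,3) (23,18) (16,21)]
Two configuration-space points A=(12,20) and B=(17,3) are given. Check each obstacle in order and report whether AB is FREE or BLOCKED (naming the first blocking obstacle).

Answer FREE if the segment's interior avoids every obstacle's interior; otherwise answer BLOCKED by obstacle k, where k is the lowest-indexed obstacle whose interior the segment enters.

BLOCKED by obstacle 2

Obstacle 1 [(1,4) (8,0) (11,10) (11,24) (2,24)]:
  edge (1,4)–(8,0): clear
  edge (8,0)–(11,10): clear
  edge (11,10)–(11,24): clear
  edge (11,24)–(2,24): clear
  edge (2,24)–(1,4): clear
  midpoint (29/2,23/2) outside
  → clear
Obstacle 2 [(16,4) (24,3) (23,18) (16,21)]:
  edge (16,4)–(24,3): crosses AB
  edge (24,3)–(23,18): clear
  edge (23,18)–(16,21): clear
  edge (16,21)–(16,4): crosses AB
  → BLOCKED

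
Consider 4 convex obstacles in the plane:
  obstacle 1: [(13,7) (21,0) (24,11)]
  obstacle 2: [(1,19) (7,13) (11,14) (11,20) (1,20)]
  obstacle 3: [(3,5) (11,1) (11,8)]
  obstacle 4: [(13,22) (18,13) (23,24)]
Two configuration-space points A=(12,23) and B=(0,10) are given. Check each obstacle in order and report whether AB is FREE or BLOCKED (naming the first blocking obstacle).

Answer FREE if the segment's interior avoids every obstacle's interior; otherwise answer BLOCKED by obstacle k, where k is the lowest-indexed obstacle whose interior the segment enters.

BLOCKED by obstacle 2

Obstacle 1 [(13,7) (21,0) (24,11)]:
  edge (13,7)–(21,0): clear
  edge (21,0)–(24,11): clear
  edge (24,11)–(13,7): clear
  midpoint (6,33/2) outside
  → clear
Obstacle 2 [(1,19) (7,13) (11,14) (11,20) (1,20)]:
  edge (1,19)–(7,13): crosses AB
  edge (7,13)–(11,14): clear
  edge (11,14)–(11,20): clear
  edge (11,20)–(1,20): crosses AB
  edge (1,20)–(1,19): clear
  → BLOCKED
Obstacle 3 [(3,5) (11,1) (11,8)]:
  edge (3,5)–(11,1): clear
  edge (11,1)–(11,8): clear
  edge (11,8)–(3,5): clear
  midpoint (6,33/2) outside
  → clear
Obstacle 4 [(13,22) (18,13) (23,24)]:
  edge (13,22)–(18,13): clear
  edge (18,13)–(23,24): clear
  edge (23,24)–(13,22): clear
  midpoint (6,33/2) outside
  → clear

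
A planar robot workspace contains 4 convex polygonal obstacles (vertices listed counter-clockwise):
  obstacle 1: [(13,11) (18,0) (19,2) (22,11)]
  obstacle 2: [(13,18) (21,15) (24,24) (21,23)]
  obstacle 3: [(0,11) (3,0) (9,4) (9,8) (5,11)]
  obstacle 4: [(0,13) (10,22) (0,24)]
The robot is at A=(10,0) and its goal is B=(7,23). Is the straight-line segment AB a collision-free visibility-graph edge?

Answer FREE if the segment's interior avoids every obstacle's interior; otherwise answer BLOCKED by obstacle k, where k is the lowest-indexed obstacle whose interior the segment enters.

BLOCKED by obstacle 3

Obstacle 1 [(13,11) (18,0) (19,2) (22,11)]:
  edge (13,11)–(18,0): clear
  edge (18,0)–(19,2): clear
  edge (19,2)–(22,11): clear
  edge (22,11)–(13,11): clear
  midpoint (17/2,23/2) outside
  → clear
Obstacle 2 [(13,18) (21,15) (24,24) (21,23)]:
  edge (13,18)–(21,15): clear
  edge (21,15)–(24,24): clear
  edge (24,24)–(21,23): clear
  edge (21,23)–(13,18): clear
  midpoint (17/2,23/2) outside
  → clear
Obstacle 3 [(0,11) (3,0) (9,4) (9,8) (5,11)]:
  edge (0,11)–(3,0): clear
  edge (3,0)–(9,4): clear
  edge (9,4)–(9,8): crosses AB
  edge (9,8)–(5,11): crosses AB
  edge (5,11)–(0,11): clear
  → BLOCKED
Obstacle 4 [(0,13) (10,22) (0,24)]:
  edge (0,13)–(10,22): crosses AB
  edge (10,22)–(0,24): crosses AB
  edge (0,24)–(0,13): clear
  → BLOCKED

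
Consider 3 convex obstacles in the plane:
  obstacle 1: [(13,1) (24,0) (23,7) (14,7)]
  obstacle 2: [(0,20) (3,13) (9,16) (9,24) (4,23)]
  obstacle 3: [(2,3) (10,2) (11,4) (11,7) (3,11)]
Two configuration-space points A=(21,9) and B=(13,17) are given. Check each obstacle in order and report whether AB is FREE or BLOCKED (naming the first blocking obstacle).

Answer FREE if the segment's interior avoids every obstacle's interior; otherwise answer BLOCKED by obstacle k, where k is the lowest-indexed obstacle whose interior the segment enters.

Obstacle 1 [(13,1) (24,0) (23,7) (14,7)]:
  edge (13,1)–(24,0): clear
  edge (24,0)–(23,7): clear
  edge (23,7)–(14,7): clear
  edge (14,7)–(13,1): clear
  midpoint (17,13) outside
  → clear
Obstacle 2 [(0,20) (3,13) (9,16) (9,24) (4,23)]:
  edge (0,20)–(3,13): clear
  edge (3,13)–(9,16): clear
  edge (9,16)–(9,24): clear
  edge (9,24)–(4,23): clear
  edge (4,23)–(0,20): clear
  midpoint (17,13) outside
  → clear
Obstacle 3 [(2,3) (10,2) (11,4) (11,7) (3,11)]:
  edge (2,3)–(10,2): clear
  edge (10,2)–(11,4): clear
  edge (11,4)–(11,7): clear
  edge (11,7)–(3,11): clear
  edge (3,11)–(2,3): clear
  midpoint (17,13) outside
  → clear

FREE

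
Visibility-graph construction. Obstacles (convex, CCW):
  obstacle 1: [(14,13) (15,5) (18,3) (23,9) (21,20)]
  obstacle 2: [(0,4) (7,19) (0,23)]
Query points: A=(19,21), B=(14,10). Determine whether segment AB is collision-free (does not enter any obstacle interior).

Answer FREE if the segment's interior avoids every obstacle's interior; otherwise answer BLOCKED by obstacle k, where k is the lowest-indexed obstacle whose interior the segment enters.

BLOCKED by obstacle 1

Obstacle 1 [(14,13) (15,5) (18,3) (23,9) (21,20)]:
  edge (14,13)–(15,5): crosses AB
  edge (15,5)–(18,3): clear
  edge (18,3)–(23,9): clear
  edge (23,9)–(21,20): clear
  edge (21,20)–(14,13): crosses AB
  → BLOCKED
Obstacle 2 [(0,4) (7,19) (0,23)]:
  edge (0,4)–(7,19): clear
  edge (7,19)–(0,23): clear
  edge (0,23)–(0,4): clear
  midpoint (33/2,31/2) outside
  → clear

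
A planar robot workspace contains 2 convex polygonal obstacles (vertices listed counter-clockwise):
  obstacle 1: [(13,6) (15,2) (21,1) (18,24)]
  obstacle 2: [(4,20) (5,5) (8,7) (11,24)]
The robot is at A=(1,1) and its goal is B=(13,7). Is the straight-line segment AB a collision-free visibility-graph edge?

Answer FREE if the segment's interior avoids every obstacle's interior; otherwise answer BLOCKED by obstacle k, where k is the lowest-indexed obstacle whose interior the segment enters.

Obstacle 1 [(13,6) (15,2) (21,1) (18,24)]:
  edge (13,6)–(15,2): clear
  edge (15,2)–(21,1): clear
  edge (21,1)–(18,24): clear
  edge (18,24)–(13,6): clear
  midpoint (7,4) outside
  → clear
Obstacle 2 [(4,20) (5,5) (8,7) (11,24)]:
  edge (4,20)–(5,5): clear
  edge (5,5)–(8,7): clear
  edge (8,7)–(11,24): clear
  edge (11,24)–(4,20): clear
  midpoint (7,4) outside
  → clear

FREE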